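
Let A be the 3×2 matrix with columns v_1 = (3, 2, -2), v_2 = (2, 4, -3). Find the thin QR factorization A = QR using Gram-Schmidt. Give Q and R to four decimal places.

v_1 = (3, 2, -2); ‖v_1‖ = 4.1231, so q_1 = (0.7276, 0.4851, -0.4851).
q_1·v_2 = 0.7276·2 + 0.4851·4 + (-0.4851)·(-3) = 4.8507.
u_2 = v_2 − 4.8507·q_1 = (-1.5294, 1.6471, -0.6471).
‖u_2‖ = 2.3389, so q_2 = (-0.6539, 0.7042, -0.2766).

Q = [[0.7276, -0.6539], [0.4851, 0.7042], [-0.4851, -0.2766]], R = [[4.1231, 4.8507], [0.0000, 2.3389]]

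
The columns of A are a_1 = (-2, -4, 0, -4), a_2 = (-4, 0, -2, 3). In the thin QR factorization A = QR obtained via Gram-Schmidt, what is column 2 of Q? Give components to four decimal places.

e_2 = (-0.7901, -0.0832, -0.3743, 0.4782)

a_1 = (-2, -4, 0, -4); ‖a_1‖ = 6.0000, so e_1 = (-0.3333, -0.6667, 0.0000, -0.6667).
e_1·a_2 = (-0.3333)·(-4) + (-0.6667)·0 + 0.0000·(-2) + (-0.6667)·3 = -0.6667.
u_2 = a_2 + 0.6667·e_1 = (-4.2222, -0.4444, -2.0000, 2.5556).
‖u_2‖ = 5.3437, so e_2 = (-0.7901, -0.0832, -0.3743, 0.4782).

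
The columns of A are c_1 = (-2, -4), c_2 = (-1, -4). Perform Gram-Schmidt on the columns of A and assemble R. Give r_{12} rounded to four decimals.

c_1 = (-2, -4); ‖c_1‖ = 4.4721, so q_1 = (-0.4472, -0.8944).
r_{12} = q_1·c_2 = 4.0249.

r_{12} = 4.0249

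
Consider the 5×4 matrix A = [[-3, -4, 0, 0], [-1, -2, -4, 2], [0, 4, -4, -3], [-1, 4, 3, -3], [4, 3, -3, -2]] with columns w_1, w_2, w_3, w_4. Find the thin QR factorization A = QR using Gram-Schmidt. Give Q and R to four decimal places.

w_1 = (-3, -1, 0, -1, 4); ‖w_1‖ = 5.1962, so q_1 = (-0.5774, -0.1925, 0.0000, -0.1925, 0.7698).
q_1·w_2 = (-0.5774)·(-4) + (-0.1925)·(-2) + 0.0000·4 + (-0.1925)·4 + 0.7698·3 = 4.2339.
u_2 = w_2 − 4.2339·q_1 = (-1.5556, -1.1852, 4.0000, 4.8148, -0.2593).
‖u_2‖ = 6.5631, so q_2 = (-0.2370, -0.1806, 0.6095, 0.7336, -0.0395).
q_1·w_3 = (-0.5774)·0 + (-0.1925)·(-4) + 0.0000·(-4) + (-0.1925)·3 + 0.7698·(-3) = -2.1170; q_2·w_3 = (-0.2370)·0 + (-0.1806)·(-4) + 0.6095·(-4) + 0.7336·3 + (-0.0395)·(-3) = 0.6038.
u_3 = w_3 + 2.1170·q_1 − 0.6038·q_2 = (-1.0791, -4.2984, -4.3680, 2.1496, -1.3465).
‖u_3‖ = 6.7197, so q_3 = (-0.1606, -0.6397, -0.6500, 0.3199, -0.2004).
q_1·w_4 = (-0.5774)·0 + (-0.1925)·2 + 0.0000·(-3) + (-0.1925)·(-3) + 0.7698·(-2) = -1.3472; q_2·w_4 = (-0.2370)·0 + (-0.1806)·2 + 0.6095·(-3) + 0.7336·(-3) + (-0.0395)·(-2) = -4.3114; q_3·w_4 = (-0.1606)·0 + (-0.6397)·2 + (-0.6500)·(-3) + 0.3199·(-3) + (-0.2004)·(-2) = 0.1118.
u_4 = w_4 + 1.3472·q_1 + 4.3114·q_2 − 0.1118·q_3 = (-1.7817, 1.0337, -0.2996, -0.1321, -1.1109).
‖u_4‖ = 2.3631, so q_4 = (-0.7540, 0.4374, -0.1268, -0.0559, -0.4701).

Q = [[-0.5774, -0.2370, -0.1606, -0.7540], [-0.1925, -0.1806, -0.6397, 0.4374], [0.0000, 0.6095, -0.6500, -0.1268], [-0.1925, 0.7336, 0.3199, -0.0559], [0.7698, -0.0395, -0.2004, -0.4701]], R = [[5.1962, 4.2339, -2.1170, -1.3472], [0.0000, 6.5631, 0.6038, -4.3114], [0.0000, 0.0000, 6.7197, 0.1118], [0.0000, 0.0000, 0.0000, 2.3631]]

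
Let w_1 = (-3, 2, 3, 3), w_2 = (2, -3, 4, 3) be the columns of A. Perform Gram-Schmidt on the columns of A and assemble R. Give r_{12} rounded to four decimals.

r_{12} = 1.6164

w_1 = (-3, 2, 3, 3); ‖w_1‖ = 5.5678, so e_1 = (-0.5388, 0.3592, 0.5388, 0.5388).
r_{12} = e_1·w_2 = 1.6164.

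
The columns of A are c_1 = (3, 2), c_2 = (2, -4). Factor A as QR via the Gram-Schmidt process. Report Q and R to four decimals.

Q = [[0.8321, 0.5547], [0.5547, -0.8321]], R = [[3.6056, -0.5547], [0.0000, 4.4376]]

c_1 = (3, 2); ‖c_1‖ = 3.6056, so q_1 = (0.8321, 0.5547).
q_1·c_2 = 0.8321·2 + 0.5547·(-4) = -0.5547.
u_2 = c_2 + 0.5547·q_1 = (2.4615, -3.6923).
‖u_2‖ = 4.4376, so q_2 = (0.5547, -0.8321).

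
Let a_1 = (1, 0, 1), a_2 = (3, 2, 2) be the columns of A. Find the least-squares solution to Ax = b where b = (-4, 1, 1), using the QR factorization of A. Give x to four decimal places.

e_1 = a_1/‖a_1‖ = (1, 0, 1)/1.4142 = (0.7071, 0.0000, 0.7071).
r_{12} = e_1·a_2 = 3.5355.
u_2 = a_2 − 3.5355·e_1 = (0.5000, 2.0000, -0.5000).
‖u_2‖ = 2.1213, so e_2 = (0.2357, 0.9428, -0.2357).
Qᵀb = (-2.1213, -0.2357).
Back-substitute: x_2 = -0.2357/2.1213 = -0.1111.
x_1 = (-2.1213 − 3.5355·(-0.1111))/1.4142 = -1.2222.

x = (-1.2222, -0.1111)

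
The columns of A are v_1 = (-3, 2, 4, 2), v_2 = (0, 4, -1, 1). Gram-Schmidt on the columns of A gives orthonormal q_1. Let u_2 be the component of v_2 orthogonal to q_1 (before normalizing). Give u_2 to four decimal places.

u_2 = (0.5455, 3.6364, -1.7273, 0.6364)

v_1 = (-3, 2, 4, 2); ‖v_1‖ = 5.7446, so q_1 = (-0.5222, 0.3482, 0.6963, 0.3482).
q_1·v_2 = (-0.5222)·0 + 0.3482·4 + 0.6963·(-1) + 0.3482·1 = 1.0445.
u_2 = v_2 − 1.0445·q_1 = (0.5455, 3.6364, -1.7273, 0.6364).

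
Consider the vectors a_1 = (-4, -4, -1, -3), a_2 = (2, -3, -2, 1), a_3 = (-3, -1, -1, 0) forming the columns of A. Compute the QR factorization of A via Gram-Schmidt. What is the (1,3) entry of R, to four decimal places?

a_1 = (-4, -4, -1, -3); ‖a_1‖ = 6.4807, so e_1 = (-0.6172, -0.6172, -0.1543, -0.4629).
r_{13} = e_1·a_3 = 2.6232.

r_{13} = 2.6232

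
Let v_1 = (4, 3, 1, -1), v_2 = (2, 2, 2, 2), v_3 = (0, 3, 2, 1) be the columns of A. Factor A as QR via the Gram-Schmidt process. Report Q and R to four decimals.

v_1 = (4, 3, 1, -1); ‖v_1‖ = 5.1962, so e_1 = (0.7698, 0.5774, 0.1925, -0.1925).
e_1·v_2 = 0.7698·2 + 0.5774·2 + 0.1925·2 + (-0.1925)·2 = 2.6943.
u_2 = v_2 − 2.6943·e_1 = (-0.0741, 0.4444, 1.4815, 2.5185).
‖u_2‖ = 2.9565, so e_2 = (-0.0251, 0.1503, 0.5011, 0.8519).
e_1·v_3 = 0.7698·0 + 0.5774·3 + 0.1925·2 + (-0.1925)·1 = 1.9245; e_2·v_3 = (-0.0251)·0 + 0.1503·3 + 0.5011·2 + 0.8519·1 = 2.3050.
u_3 = v_3 − 1.9245·e_1 − 2.3050·e_2 = (-1.4237, 1.5424, 0.4746, -0.5932).
‖u_3‖ = 2.2323, so e_3 = (-0.6378, 0.6909, 0.2126, -0.2657).

Q = [[0.7698, -0.0251, -0.6378], [0.5774, 0.1503, 0.6909], [0.1925, 0.5011, 0.2126], [-0.1925, 0.8519, -0.2657]], R = [[5.1962, 2.6943, 1.9245], [0.0000, 2.9565, 2.3050], [0.0000, 0.0000, 2.2323]]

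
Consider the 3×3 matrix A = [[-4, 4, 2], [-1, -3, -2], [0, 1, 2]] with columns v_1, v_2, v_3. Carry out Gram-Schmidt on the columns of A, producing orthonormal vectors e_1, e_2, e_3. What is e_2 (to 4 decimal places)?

e_2 = (0.2349, -0.9395, 0.2495)

e_1 = v_1/‖v_1‖ = (-4, -1, 0)/4.1231 = (-0.9701, -0.2425, 0.0000).
r_{12} = e_1·v_2 = -3.1530.
u_2 = v_2 + 3.1530·e_1 = (0.9412, -3.7647, 1.0000).
‖u_2‖ = 4.0073, so e_2 = (0.2349, -0.9395, 0.2495).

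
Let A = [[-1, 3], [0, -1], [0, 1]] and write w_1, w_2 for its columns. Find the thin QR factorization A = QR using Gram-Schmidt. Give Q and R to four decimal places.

e_1 = w_1/‖w_1‖ = (-1, 0, 0)/1.0000 = (-1.0000, 0.0000, 0.0000).
r_{12} = e_1·w_2 = -3.0000.
u_2 = w_2 + 3.0000·e_1 = (0.0000, -1.0000, 1.0000).
‖u_2‖ = 1.4142, so e_2 = (0.0000, -0.7071, 0.7071).

Q = [[-1.0000, 0.0000], [0.0000, -0.7071], [0.0000, 0.7071]], R = [[1.0000, -3.0000], [0.0000, 1.4142]]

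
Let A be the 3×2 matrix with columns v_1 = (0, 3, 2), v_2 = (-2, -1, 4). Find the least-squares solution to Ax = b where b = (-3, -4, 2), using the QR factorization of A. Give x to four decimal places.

x = (-1.0403, 1.1048)

q_1 = v_1/‖v_1‖ = (0, 3, 2)/3.6056 = (0.0000, 0.8321, 0.5547).
r_{12} = q_1·v_2 = 1.3868.
u_2 = v_2 − 1.3868·q_1 = (-2.0000, -2.1538, 3.2308).
‖u_2‖ = 4.3677, so q_2 = (-0.4579, -0.4931, 0.7397).
Qᵀb = (-2.2188, 4.8256).
Back-substitute: x_2 = 4.8256/4.3677 = 1.1048.
x_1 = (-2.2188 − 1.3868·1.1048)/3.6056 = -1.0403.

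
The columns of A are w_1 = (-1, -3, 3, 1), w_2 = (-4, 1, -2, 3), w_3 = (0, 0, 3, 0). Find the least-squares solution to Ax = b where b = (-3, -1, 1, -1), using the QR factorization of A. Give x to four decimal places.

e_1 = w_1/‖w_1‖ = (-1, -3, 3, 1)/4.4721 = (-0.2236, -0.6708, 0.6708, 0.2236).
r_{12} = e_1·w_2 = -0.4472.
u_2 = w_2 + 0.4472·e_1 = (-4.1000, 0.7000, -1.7000, 3.1000).
‖u_2‖ = 5.4589, so e_2 = (-0.7511, 0.1282, -0.3114, 0.5679).
r_{13} = e_1·w_3 = 2.0125; r_{23} = e_2·w_3 = -0.9342.
u_3 = w_3 − 2.0125·e_1 + 0.9342·e_2 = (-0.2517, 1.4698, 1.3591, 0.0805).
‖u_3‖ = 2.0192, so e_3 = (-0.1246, 0.7279, 0.6731, 0.0399).
Qᵀb = (1.7889, 1.2457, 0.2792).
Back-substitute: x_3 = 0.2792/2.0192 = 0.1383.
x_2 = (1.2457 + 0.9342·0.1383)/5.4589 = 0.2519.
x_1 = (1.7889 + 0.4472·0.2519 − 2.0125·0.1383)/4.4721 = 0.3630.

x = (0.3630, 0.2519, 0.1383)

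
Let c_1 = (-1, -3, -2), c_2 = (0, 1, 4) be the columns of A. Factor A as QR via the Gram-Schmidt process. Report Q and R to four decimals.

Q = [[-0.2673, -0.2718], [-0.8018, -0.4695], [-0.5345, 0.8401]], R = [[3.7417, -2.9399], [0.0000, 2.8909]]

c_1 = (-1, -3, -2); ‖c_1‖ = 3.7417, so e_1 = (-0.2673, -0.8018, -0.5345).
e_1·c_2 = (-0.2673)·0 + (-0.8018)·1 + (-0.5345)·4 = -2.9399.
u_2 = c_2 + 2.9399·e_1 = (-0.7857, -1.3571, 2.4286).
‖u_2‖ = 2.8909, so e_2 = (-0.2718, -0.4695, 0.8401).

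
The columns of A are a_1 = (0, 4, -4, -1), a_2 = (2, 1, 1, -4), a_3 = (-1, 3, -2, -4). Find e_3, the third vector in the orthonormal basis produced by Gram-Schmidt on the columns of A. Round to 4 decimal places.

e_3 = (-0.8857, -0.0828, 0.0311, -0.4558)

a_1 = (0, 4, -4, -1); ‖a_1‖ = 5.7446, so e_1 = (0.0000, 0.6963, -0.6963, -0.1741).
e_1·a_2 = 0.0000·2 + 0.6963·1 + (-0.6963)·1 + (-0.1741)·(-4) = 0.6963.
u_2 = a_2 − 0.6963·e_1 = (2.0000, 0.5152, 1.4848, -3.8788).
‖u_2‖ = 4.6384, so e_2 = (0.4312, 0.1111, 0.3201, -0.8362).
e_1·a_3 = 0.0000·(-1) + 0.6963·3 + (-0.6963)·(-2) + (-0.1741)·(-4) = 4.1779; e_2·a_3 = 0.4312·(-1) + 0.1111·3 + 0.3201·(-2) + (-0.8362)·(-4) = 2.6067.
u_3 = a_3 − 4.1779·e_1 − 2.6067·e_2 = (-2.1239, -0.1986, 0.0746, -1.0930).
‖u_3‖ = 2.3981, so e_3 = (-0.8857, -0.0828, 0.0311, -0.4558).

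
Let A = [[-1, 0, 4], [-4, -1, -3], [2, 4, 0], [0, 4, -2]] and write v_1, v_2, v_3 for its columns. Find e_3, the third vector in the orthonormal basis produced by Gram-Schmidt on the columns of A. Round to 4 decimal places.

e_3 = (0.9688, -0.2122, 0.0600, -0.1130)

e_1 = v_1/‖v_1‖ = (-1, -4, 2, 0)/4.5826 = (-0.2182, -0.8729, 0.4364, 0.0000).
r_{12} = e_1·v_2 = 2.6186.
u_2 = v_2 − 2.6186·e_1 = (0.5714, 1.2857, 2.8571, 4.0000).
‖u_2‖ = 5.1130, so e_2 = (0.1118, 0.2515, 0.5588, 0.7823).
r_{13} = e_1·v_3 = 1.7457; r_{23} = e_2·v_3 = -1.8720.
u_3 = v_3 − 1.7457·e_1 + 1.8720·e_2 = (4.5902, -1.0055, 0.2842, -0.5355).
‖u_3‖ = 4.7379, so e_3 = (0.9688, -0.2122, 0.0600, -0.1130).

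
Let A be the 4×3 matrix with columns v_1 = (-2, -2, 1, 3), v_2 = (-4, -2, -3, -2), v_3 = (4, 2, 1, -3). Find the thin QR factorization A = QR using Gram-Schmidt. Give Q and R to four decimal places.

v_1 = (-2, -2, 1, 3); ‖v_1‖ = 4.2426, so q_1 = (-0.4714, -0.4714, 0.2357, 0.7071).
q_1·v_2 = (-0.4714)·(-4) + (-0.4714)·(-2) + 0.2357·(-3) + 0.7071·(-2) = 0.7071.
u_2 = v_2 − 0.7071·q_1 = (-3.6667, -1.6667, -3.1667, -2.5000).
‖u_2‖ = 5.7009, so q_2 = (-0.6432, -0.2924, -0.5555, -0.4385).
q_1·v_3 = (-0.4714)·4 + (-0.4714)·2 + 0.2357·1 + 0.7071·(-3) = -4.7140; q_2·v_3 = (-0.6432)·4 + (-0.2924)·2 + (-0.5555)·1 + (-0.4385)·(-3) = -2.3973.
u_3 = v_3 + 4.7140·q_1 + 2.3973·q_2 = (0.2359, -0.9231, 0.7795, -0.7179).
‖u_3‖ = 1.4251, so q_3 = (0.1655, -0.6478, 0.5470, -0.5038).

Q = [[-0.4714, -0.6432, 0.1655], [-0.4714, -0.2924, -0.6478], [0.2357, -0.5555, 0.5470], [0.7071, -0.4385, -0.5038]], R = [[4.2426, 0.7071, -4.7140], [0.0000, 5.7009, -2.3973], [0.0000, 0.0000, 1.4251]]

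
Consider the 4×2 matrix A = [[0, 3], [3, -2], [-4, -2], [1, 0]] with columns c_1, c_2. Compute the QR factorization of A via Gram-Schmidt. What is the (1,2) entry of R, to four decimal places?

r_{12} = 0.3922

e_1 = c_1/‖c_1‖ = (0, 3, -4, 1)/5.0990 = (0.0000, 0.5883, -0.7845, 0.1961).
r_{12} = e_1·c_2 = 0.3922.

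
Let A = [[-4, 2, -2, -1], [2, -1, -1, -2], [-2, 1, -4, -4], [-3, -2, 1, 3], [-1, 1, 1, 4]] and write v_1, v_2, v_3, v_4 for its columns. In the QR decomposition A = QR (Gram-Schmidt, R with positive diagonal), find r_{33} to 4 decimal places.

v_1 = (-4, 2, -2, -3, -1); ‖v_1‖ = 5.8310, so e_1 = (-0.6860, 0.3430, -0.3430, -0.5145, -0.1715).
e_1·v_2 = (-0.6860)·2 + 0.3430·(-1) + (-0.3430)·1 + (-0.5145)·(-2) + (-0.1715)·1 = -1.2005.
u_2 = v_2 + 1.2005·e_1 = (1.1765, -0.5882, 0.5882, -2.6176, 0.7941).
‖u_2‖ = 3.0917, so e_2 = (0.3805, -0.1903, 0.1903, -0.8467, 0.2569).
e_1·v_3 = (-0.6860)·(-2) + 0.3430·(-1) + (-0.3430)·(-4) + (-0.5145)·1 + (-0.1715)·1 = 1.7150; e_2·v_3 = 0.3805·(-2) + (-0.1903)·(-1) + 0.1903·(-4) + (-0.8467)·1 + 0.2569·1 = -1.9216.
u_3 = v_3 − 1.7150·e_1 + 1.9216·e_2 = (-0.0923, -1.9538, -3.0462, 0.2554, 1.7877).
r_{33} = ‖u_3‖ = 4.0455.

r_{33} = 4.0455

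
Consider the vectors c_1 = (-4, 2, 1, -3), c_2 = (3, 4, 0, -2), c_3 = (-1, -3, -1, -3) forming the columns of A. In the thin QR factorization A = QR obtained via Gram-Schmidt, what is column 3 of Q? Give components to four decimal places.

q_3 = (0.2177, -0.5396, -0.3079, -0.7527)

q_1 = c_1/‖c_1‖ = (-4, 2, 1, -3)/5.4772 = (-0.7303, 0.3651, 0.1826, -0.5477).
r_{12} = q_1·c_2 = 0.3651.
u_2 = c_2 − 0.3651·q_1 = (3.2667, 3.8667, -0.0667, -1.8000).
‖u_2‖ = 5.3728, so q_2 = (0.6080, 0.7197, -0.0124, -0.3350).
r_{13} = q_1·c_3 = 1.0954; r_{23} = q_2·c_3 = -1.7496.
u_3 = c_3 − 1.0954·q_1 + 1.7496·q_2 = (0.8637, -2.1409, -1.2217, -2.9861).
‖u_3‖ = 3.9672, so q_3 = (0.2177, -0.5396, -0.3079, -0.7527).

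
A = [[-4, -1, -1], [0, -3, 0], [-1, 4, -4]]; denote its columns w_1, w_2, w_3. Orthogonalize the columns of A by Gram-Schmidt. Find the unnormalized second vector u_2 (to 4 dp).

u_2 = (-1.0000, -3.0000, 4.0000)

w_1 = (-4, 0, -1); ‖w_1‖ = 4.1231, so q_1 = (-0.9701, 0.0000, -0.2425).
q_1·w_2 = (-0.9701)·(-1) + 0.0000·(-3) + (-0.2425)·4 = 0.0000.
u_2 = w_2 + 0.0000·q_1 = (-1.0000, -3.0000, 4.0000).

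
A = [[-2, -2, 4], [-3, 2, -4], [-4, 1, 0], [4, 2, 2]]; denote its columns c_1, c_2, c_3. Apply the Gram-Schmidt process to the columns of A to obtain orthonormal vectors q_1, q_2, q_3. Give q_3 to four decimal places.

c_1 = (-2, -3, -4, 4); ‖c_1‖ = 6.7082, so q_1 = (-0.2981, -0.4472, -0.5963, 0.5963).
q_1·c_2 = (-0.2981)·(-2) + (-0.4472)·2 + (-0.5963)·1 + 0.5963·2 = 0.2981.
u_2 = c_2 − 0.2981·q_1 = (-1.9111, 2.1333, 1.1778, 1.8222).
‖u_2‖ = 3.5932, so q_2 = (-0.5319, 0.5937, 0.3278, 0.5071).
q_1·c_3 = (-0.2981)·4 + (-0.4472)·(-4) + (-0.5963)·0 + 0.5963·2 = 1.7889; q_2·c_3 = (-0.5319)·4 + 0.5937·(-4) + 0.3278·0 + 0.5071·2 = -3.4881.
u_3 = c_3 − 1.7889·q_1 + 3.4881·q_2 = (2.6781, -1.1291, 2.2100, 2.7022).
‖u_3‖ = 4.5424, so q_3 = (0.5896, -0.2486, 0.4865, 0.5949).

q_3 = (0.5896, -0.2486, 0.4865, 0.5949)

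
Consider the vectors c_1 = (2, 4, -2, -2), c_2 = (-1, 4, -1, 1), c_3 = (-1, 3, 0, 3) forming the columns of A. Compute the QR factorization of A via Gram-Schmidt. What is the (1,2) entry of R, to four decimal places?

c_1 = (2, 4, -2, -2); ‖c_1‖ = 5.2915, so e_1 = (0.3780, 0.7559, -0.3780, -0.3780).
r_{12} = e_1·c_2 = 2.6458.

r_{12} = 2.6458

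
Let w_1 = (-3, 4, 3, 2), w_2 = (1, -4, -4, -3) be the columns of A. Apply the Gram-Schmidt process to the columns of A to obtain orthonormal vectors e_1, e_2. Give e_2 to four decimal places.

w_1 = (-3, 4, 3, 2); ‖w_1‖ = 6.1644, so e_1 = (-0.4867, 0.6489, 0.4867, 0.3244).
e_1·w_2 = (-0.4867)·1 + 0.6489·(-4) + 0.4867·(-4) + 0.3244·(-3) = -6.0022.
u_2 = w_2 + 6.0022·e_1 = (-1.9211, -0.1053, -1.0789, -1.0526).
‖u_2‖ = 2.4441, so e_2 = (-0.7860, -0.0431, -0.4414, -0.4307).

e_2 = (-0.7860, -0.0431, -0.4414, -0.4307)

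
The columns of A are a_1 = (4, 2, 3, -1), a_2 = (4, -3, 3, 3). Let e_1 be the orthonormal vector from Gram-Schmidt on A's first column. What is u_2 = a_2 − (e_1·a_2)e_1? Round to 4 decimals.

u_2 = (1.8667, -4.0667, 1.4000, 3.5333)

a_1 = (4, 2, 3, -1); ‖a_1‖ = 5.4772, so e_1 = (0.7303, 0.3651, 0.5477, -0.1826).
e_1·a_2 = 0.7303·4 + 0.3651·(-3) + 0.5477·3 + (-0.1826)·3 = 2.9212.
u_2 = a_2 − 2.9212·e_1 = (1.8667, -4.0667, 1.4000, 3.5333).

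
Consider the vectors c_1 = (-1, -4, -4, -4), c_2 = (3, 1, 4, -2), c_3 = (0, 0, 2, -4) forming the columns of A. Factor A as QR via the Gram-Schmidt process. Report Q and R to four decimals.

q_1 = c_1/‖c_1‖ = (-1, -4, -4, -4)/7.0000 = (-0.1429, -0.5714, -0.5714, -0.5714).
r_{12} = q_1·c_2 = -2.1429.
u_2 = c_2 + 2.1429·q_1 = (2.6939, -0.2245, 2.7755, -3.2245).
‖u_2‖ = 5.0407, so q_2 = (0.5344, -0.0445, 0.5506, -0.6397).
r_{13} = q_1·c_3 = 1.1429; r_{23} = q_2·c_3 = 3.6600.
u_3 = c_3 − 1.1429·q_1 − 3.6600·q_2 = (-1.7928, 0.8161, 0.6378, -1.0056).
‖u_3‖ = 2.3017, so q_3 = (-0.7789, 0.3545, 0.2771, -0.4369).

Q = [[-0.1429, 0.5344, -0.7789], [-0.5714, -0.0445, 0.3545], [-0.5714, 0.5506, 0.2771], [-0.5714, -0.6397, -0.4369]], R = [[7.0000, -2.1429, 1.1429], [0.0000, 5.0407, 3.6600], [0.0000, 0.0000, 2.3017]]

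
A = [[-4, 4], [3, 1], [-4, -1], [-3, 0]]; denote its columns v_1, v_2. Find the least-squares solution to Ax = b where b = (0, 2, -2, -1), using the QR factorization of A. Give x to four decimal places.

e_1 = v_1/‖v_1‖ = (-4, 3, -4, -3)/7.0711 = (-0.5657, 0.4243, -0.5657, -0.4243).
r_{12} = e_1·v_2 = -1.2728.
u_2 = v_2 + 1.2728·e_1 = (3.2800, 1.5400, -1.7200, -0.5400).
‖u_2‖ = 4.0472, so e_2 = (0.8104, 0.3805, -0.4250, -0.1334).
Qᵀb = (2.4042, 1.7444).
Back-substitute: x_2 = 1.7444/4.0472 = 0.4310.
x_1 = (2.4042 + 1.2728·0.4310)/7.0711 = 0.4176.

x = (0.4176, 0.4310)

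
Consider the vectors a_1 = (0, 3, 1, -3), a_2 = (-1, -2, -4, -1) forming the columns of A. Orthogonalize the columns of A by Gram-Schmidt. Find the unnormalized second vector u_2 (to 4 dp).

u_2 = (-1.0000, -0.8947, -3.6316, -2.1053)

a_1 = (0, 3, 1, -3); ‖a_1‖ = 4.3589, so e_1 = (0.0000, 0.6882, 0.2294, -0.6882).
e_1·a_2 = 0.0000·(-1) + 0.6882·(-2) + 0.2294·(-4) + (-0.6882)·(-1) = -1.6059.
u_2 = a_2 + 1.6059·e_1 = (-1.0000, -0.8947, -3.6316, -2.1053).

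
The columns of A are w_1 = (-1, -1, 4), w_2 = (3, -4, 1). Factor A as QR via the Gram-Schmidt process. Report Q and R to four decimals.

w_1 = (-1, -1, 4); ‖w_1‖ = 4.2426, so e_1 = (-0.2357, -0.2357, 0.9428).
e_1·w_2 = (-0.2357)·3 + (-0.2357)·(-4) + 0.9428·1 = 1.1785.
u_2 = w_2 − 1.1785·e_1 = (3.2778, -3.7222, -0.1111).
‖u_2‖ = 4.9610, so e_2 = (0.6607, -0.7503, -0.0224).

Q = [[-0.2357, 0.6607], [-0.2357, -0.7503], [0.9428, -0.0224]], R = [[4.2426, 1.1785], [0.0000, 4.9610]]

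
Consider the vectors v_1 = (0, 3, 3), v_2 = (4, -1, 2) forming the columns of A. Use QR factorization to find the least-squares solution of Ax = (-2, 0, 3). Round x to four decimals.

x = (0.5285, -0.1707)

q_1 = v_1/‖v_1‖ = (0, 3, 3)/4.2426 = (0.0000, 0.7071, 0.7071).
r_{12} = q_1·v_2 = 0.7071.
u_2 = v_2 − 0.7071·q_1 = (4.0000, -1.5000, 1.5000).
‖u_2‖ = 4.5277, so q_2 = (0.8835, -0.3313, 0.3313).
Qᵀb = (2.1213, -0.7730).
Back-substitute: x_2 = -0.7730/4.5277 = -0.1707.
x_1 = (2.1213 − 0.7071·(-0.1707))/4.2426 = 0.5285.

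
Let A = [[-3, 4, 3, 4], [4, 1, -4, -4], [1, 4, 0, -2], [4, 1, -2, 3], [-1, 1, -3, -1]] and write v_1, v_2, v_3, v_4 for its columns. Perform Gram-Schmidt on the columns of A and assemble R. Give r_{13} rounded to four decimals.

r_{13} = -4.5750

v_1 = (-3, 4, 1, 4, -1); ‖v_1‖ = 6.5574, so q_1 = (-0.4575, 0.6100, 0.1525, 0.6100, -0.1525).
r_{13} = q_1·v_3 = -4.5750.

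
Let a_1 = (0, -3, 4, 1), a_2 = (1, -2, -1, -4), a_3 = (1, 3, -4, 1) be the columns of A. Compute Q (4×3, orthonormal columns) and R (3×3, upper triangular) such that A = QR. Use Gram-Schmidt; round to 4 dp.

e_1 = a_1/‖a_1‖ = (0, -3, 4, 1)/5.0990 = (0.0000, -0.5883, 0.7845, 0.1961).
r_{12} = e_1·a_2 = -0.3922.
u_2 = a_2 + 0.3922·e_1 = (1.0000, -2.2308, -0.6923, -3.9231).
‖u_2‖ = 4.6740, so e_2 = (0.2140, -0.4773, -0.1481, -0.8393).
r_{13} = e_1·a_3 = -4.7068; r_{23} = e_2·a_3 = -1.4647.
u_3 = a_3 + 4.7068·e_1 + 1.4647·e_2 = (1.3134, -0.4683, -0.5246, 0.6937).
‖u_3‖ = 1.6434, so e_3 = (0.7992, -0.2850, -0.3192, 0.4221).

Q = [[0.0000, 0.2140, 0.7992], [-0.5883, -0.4773, -0.2850], [0.7845, -0.1481, -0.3192], [0.1961, -0.8393, 0.4221]], R = [[5.0990, -0.3922, -4.7068], [0.0000, 4.6740, -1.4647], [0.0000, 0.0000, 1.6434]]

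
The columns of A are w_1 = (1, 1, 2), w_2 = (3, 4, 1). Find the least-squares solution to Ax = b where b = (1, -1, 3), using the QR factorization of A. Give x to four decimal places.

x = (1.8400, -0.5600)

w_1 = (1, 1, 2); ‖w_1‖ = 2.4495, so e_1 = (0.4082, 0.4082, 0.8165).
e_1·w_2 = 0.4082·3 + 0.4082·4 + 0.8165·1 = 3.6742.
u_2 = w_2 − 3.6742·e_1 = (1.5000, 2.5000, -2.0000).
‖u_2‖ = 3.5355, so e_2 = (0.4243, 0.7071, -0.5657).
Qᵀb = (2.4495, -1.9799).
Back-substitute: x_2 = -1.9799/3.5355 = -0.5600.
x_1 = (2.4495 − 3.6742·(-0.5600))/2.4495 = 1.8400.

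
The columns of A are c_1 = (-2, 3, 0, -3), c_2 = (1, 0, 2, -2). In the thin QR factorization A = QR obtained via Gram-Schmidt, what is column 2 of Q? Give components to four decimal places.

c_1 = (-2, 3, 0, -3); ‖c_1‖ = 4.6904, so q_1 = (-0.4264, 0.6396, 0.0000, -0.6396).
q_1·c_2 = (-0.4264)·1 + 0.6396·0 + 0.0000·2 + (-0.6396)·(-2) = 0.8528.
u_2 = c_2 − 0.8528·q_1 = (1.3636, -0.5455, 2.0000, -1.4545).
‖u_2‖ = 2.8762, so q_2 = (0.4741, -0.1896, 0.6954, -0.5057).

q_2 = (0.4741, -0.1896, 0.6954, -0.5057)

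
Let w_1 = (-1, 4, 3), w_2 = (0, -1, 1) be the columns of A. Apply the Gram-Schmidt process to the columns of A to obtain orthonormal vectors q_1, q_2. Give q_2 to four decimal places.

q_2 = (-0.0275, -0.6042, 0.7964)

w_1 = (-1, 4, 3); ‖w_1‖ = 5.0990, so q_1 = (-0.1961, 0.7845, 0.5883).
q_1·w_2 = (-0.1961)·0 + 0.7845·(-1) + 0.5883·1 = -0.1961.
u_2 = w_2 + 0.1961·q_1 = (-0.0385, -0.8462, 1.1154).
‖u_2‖ = 1.4005, so q_2 = (-0.0275, -0.6042, 0.7964).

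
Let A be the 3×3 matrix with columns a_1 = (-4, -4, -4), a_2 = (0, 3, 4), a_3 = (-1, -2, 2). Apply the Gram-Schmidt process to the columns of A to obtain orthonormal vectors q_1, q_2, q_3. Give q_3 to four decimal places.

q_1 = a_1/‖a_1‖ = (-4, -4, -4)/6.9282 = (-0.5774, -0.5774, -0.5774).
r_{12} = q_1·a_2 = -4.0415.
u_2 = a_2 + 4.0415·q_1 = (-2.3333, 0.6667, 1.6667).
‖u_2‖ = 2.9439, so q_2 = (-0.7926, 0.2265, 0.5661).
r_{13} = q_1·a_3 = 0.5774; r_{23} = q_2·a_3 = 1.4720.
u_3 = a_3 − 0.5774·q_1 − 1.4720·q_2 = (0.5000, -2.0000, 1.5000).
‖u_3‖ = 2.5495, so q_3 = (0.1961, -0.7845, 0.5883).

q_3 = (0.1961, -0.7845, 0.5883)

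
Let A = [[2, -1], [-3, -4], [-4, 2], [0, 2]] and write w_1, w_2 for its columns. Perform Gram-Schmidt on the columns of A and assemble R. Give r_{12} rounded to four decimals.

r_{12} = 0.3714

w_1 = (2, -3, -4, 0); ‖w_1‖ = 5.3852, so e_1 = (0.3714, -0.5571, -0.7428, 0.0000).
r_{12} = e_1·w_2 = 0.3714.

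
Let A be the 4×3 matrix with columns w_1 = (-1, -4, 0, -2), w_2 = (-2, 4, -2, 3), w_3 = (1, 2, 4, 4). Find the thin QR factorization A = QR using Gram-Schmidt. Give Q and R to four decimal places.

Q = [[-0.2182, -0.7904, -0.2473], [-0.8729, 0.0510, -0.2548], [0.0000, -0.5354, 0.6876], [-0.4364, 0.2932, 0.6333]], R = [[4.5826, -4.3644, -3.7097], [0.0000, 3.7353, -1.6573], [0.0000, 0.0000, 4.5268]]

e_1 = w_1/‖w_1‖ = (-1, -4, 0, -2)/4.5826 = (-0.2182, -0.8729, 0.0000, -0.4364).
r_{12} = e_1·w_2 = -4.3644.
u_2 = w_2 + 4.3644·e_1 = (-2.9524, 0.1905, -2.0000, 1.0952).
‖u_2‖ = 3.7353, so e_2 = (-0.7904, 0.0510, -0.5354, 0.2932).
r_{13} = e_1·w_3 = -3.7097; r_{23} = e_2·w_3 = -1.6573.
u_3 = w_3 + 3.7097·e_1 + 1.6573·e_2 = (-1.1195, -1.1536, 3.1126, 2.8669).
‖u_3‖ = 4.5268, so e_3 = (-0.2473, -0.2548, 0.6876, 0.6333).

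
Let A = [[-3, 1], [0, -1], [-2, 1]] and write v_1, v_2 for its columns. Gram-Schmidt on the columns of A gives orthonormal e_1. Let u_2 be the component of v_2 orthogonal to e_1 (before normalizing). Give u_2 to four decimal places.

v_1 = (-3, 0, -2); ‖v_1‖ = 3.6056, so e_1 = (-0.8321, 0.0000, -0.5547).
e_1·v_2 = (-0.8321)·1 + 0.0000·(-1) + (-0.5547)·1 = -1.3868.
u_2 = v_2 + 1.3868·e_1 = (-0.1538, -1.0000, 0.2308).

u_2 = (-0.1538, -1.0000, 0.2308)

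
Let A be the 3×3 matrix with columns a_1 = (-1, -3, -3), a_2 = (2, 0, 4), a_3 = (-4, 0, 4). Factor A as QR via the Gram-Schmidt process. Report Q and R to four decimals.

Q = [[-0.2294, 0.4059, -0.8847], [-0.6882, -0.7103, -0.1474], [-0.6882, 0.5750, 0.4423]], R = [[4.3589, -3.2118, -1.8353], [0.0000, 3.1119, 0.6765], [0.0000, 0.0000, 5.3079]]

q_1 = a_1/‖a_1‖ = (-1, -3, -3)/4.3589 = (-0.2294, -0.6882, -0.6882).
r_{12} = q_1·a_2 = -3.2118.
u_2 = a_2 + 3.2118·q_1 = (1.2632, -2.2105, 1.7895).
‖u_2‖ = 3.1119, so q_2 = (0.4059, -0.7103, 0.5750).
r_{13} = q_1·a_3 = -1.8353; r_{23} = q_2·a_3 = 0.6765.
u_3 = a_3 + 1.8353·q_1 − 0.6765·q_2 = (-4.6957, -0.7826, 2.3478).
‖u_3‖ = 5.3079, so q_3 = (-0.8847, -0.1474, 0.4423).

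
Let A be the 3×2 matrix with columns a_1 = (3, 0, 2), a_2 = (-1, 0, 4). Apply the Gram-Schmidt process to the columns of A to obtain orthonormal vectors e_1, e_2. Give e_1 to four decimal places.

a_1 = (3, 0, 2); ‖a_1‖ = 3.6056, so e_1 = (0.8321, 0.0000, 0.5547).

e_1 = (0.8321, 0.0000, 0.5547)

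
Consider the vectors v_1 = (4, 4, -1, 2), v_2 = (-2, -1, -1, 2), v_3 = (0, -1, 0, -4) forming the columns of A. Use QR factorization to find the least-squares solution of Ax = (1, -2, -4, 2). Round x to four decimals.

x = (1.0642, 2.5623, 1.4533)

v_1 = (4, 4, -1, 2); ‖v_1‖ = 6.0828, so q_1 = (0.6576, 0.6576, -0.1644, 0.3288).
q_1·v_2 = 0.6576·(-2) + 0.6576·(-1) + (-0.1644)·(-1) + 0.3288·2 = -1.1508.
u_2 = v_2 + 1.1508·q_1 = (-1.2432, -0.2432, -1.1892, 2.3784).
‖u_2‖ = 2.9454, so q_2 = (-0.4221, -0.0826, -0.4037, 0.8075).
q_1·v_3 = 0.6576·0 + 0.6576·(-1) + (-0.1644)·0 + 0.3288·(-4) = -1.9728; q_2·v_3 = (-0.4221)·0 + (-0.0826)·(-1) + (-0.4037)·0 + 0.8075·(-4) = -3.1473.
u_3 = v_3 + 1.9728·q_1 + 3.1473·q_2 = (-0.0312, 0.0374, -1.5950, -0.8100).
‖u_3‖ = 1.7896, so q_3 = (-0.0174, 0.0209, -0.8913, -0.4526).
Qᵀb = (0.6576, 2.9730, 2.6008).
Back-substitute: x_3 = 2.6008/1.7896 = 1.4533.
x_2 = (2.9730 + 3.1473·1.4533)/2.9454 = 2.5623.
x_1 = (0.6576 + 1.1508·2.5623 + 1.9728·1.4533)/6.0828 = 1.0642.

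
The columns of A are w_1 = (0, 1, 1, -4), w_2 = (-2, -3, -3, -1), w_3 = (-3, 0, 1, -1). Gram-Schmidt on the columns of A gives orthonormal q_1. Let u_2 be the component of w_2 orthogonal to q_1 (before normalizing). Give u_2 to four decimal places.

u_2 = (-2.0000, -2.8889, -2.8889, -1.4444)

q_1 = w_1/‖w_1‖ = (0, 1, 1, -4)/4.2426 = (0.0000, 0.2357, 0.2357, -0.9428).
r_{12} = q_1·w_2 = -0.4714.
u_2 = w_2 + 0.4714·q_1 = (-2.0000, -2.8889, -2.8889, -1.4444).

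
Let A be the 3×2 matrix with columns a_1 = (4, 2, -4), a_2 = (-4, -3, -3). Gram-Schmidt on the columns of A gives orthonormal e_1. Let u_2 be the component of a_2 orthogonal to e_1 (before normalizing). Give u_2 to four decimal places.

u_2 = (-2.8889, -2.4444, -4.1111)

a_1 = (4, 2, -4); ‖a_1‖ = 6.0000, so e_1 = (0.6667, 0.3333, -0.6667).
e_1·a_2 = 0.6667·(-4) + 0.3333·(-3) + (-0.6667)·(-3) = -1.6667.
u_2 = a_2 + 1.6667·e_1 = (-2.8889, -2.4444, -4.1111).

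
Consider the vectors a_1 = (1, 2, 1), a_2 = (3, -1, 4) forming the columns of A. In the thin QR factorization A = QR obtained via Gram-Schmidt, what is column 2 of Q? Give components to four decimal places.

e_1 = a_1/‖a_1‖ = (1, 2, 1)/2.4495 = (0.4082, 0.8165, 0.4082).
r_{12} = e_1·a_2 = 2.0412.
u_2 = a_2 − 2.0412·e_1 = (2.1667, -2.6667, 3.1667).
‖u_2‖ = 4.6726, so e_2 = (0.4637, -0.5707, 0.6777).

e_2 = (0.4637, -0.5707, 0.6777)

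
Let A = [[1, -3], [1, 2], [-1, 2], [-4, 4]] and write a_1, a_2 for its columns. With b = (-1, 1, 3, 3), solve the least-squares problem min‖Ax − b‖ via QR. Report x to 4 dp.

a_1 = (1, 1, -1, -4); ‖a_1‖ = 4.3589, so q_1 = (0.2294, 0.2294, -0.2294, -0.9177).
q_1·a_2 = 0.2294·(-3) + 0.2294·2 + (-0.2294)·2 + (-0.9177)·4 = -4.3589.
u_2 = a_2 + 4.3589·q_1 = (-2.0000, 3.0000, 1.0000, 0.0000).
‖u_2‖ = 3.7417, so q_2 = (-0.5345, 0.8018, 0.2673, 0.0000).
Qᵀb = (-3.4412, 2.1381).
Back-substitute: x_2 = 2.1381/3.7417 = 0.5714.
x_1 = (-3.4412 + 4.3589·0.5714)/4.3589 = -0.2180.

x = (-0.2180, 0.5714)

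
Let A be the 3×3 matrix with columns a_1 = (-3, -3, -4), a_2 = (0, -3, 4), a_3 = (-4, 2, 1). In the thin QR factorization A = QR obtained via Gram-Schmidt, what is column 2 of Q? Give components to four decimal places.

q_2 = (-0.1273, -0.7453, 0.6544)

a_1 = (-3, -3, -4); ‖a_1‖ = 5.8310, so q_1 = (-0.5145, -0.5145, -0.6860).
q_1·a_2 = (-0.5145)·0 + (-0.5145)·(-3) + (-0.6860)·4 = -1.2005.
u_2 = a_2 + 1.2005·q_1 = (-0.6176, -3.6176, 3.1765).
‖u_2‖ = 4.8537, so q_2 = (-0.1273, -0.7453, 0.6544).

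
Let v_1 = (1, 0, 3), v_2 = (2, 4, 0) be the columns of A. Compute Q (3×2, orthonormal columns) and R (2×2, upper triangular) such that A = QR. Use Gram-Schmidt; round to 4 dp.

q_1 = v_1/‖v_1‖ = (1, 0, 3)/3.1623 = (0.3162, 0.0000, 0.9487).
r_{12} = q_1·v_2 = 0.6325.
u_2 = v_2 − 0.6325·q_1 = (1.8000, 4.0000, -0.6000).
‖u_2‖ = 4.4272, so q_2 = (0.4066, 0.9035, -0.1355).

Q = [[0.3162, 0.4066], [0.0000, 0.9035], [0.9487, -0.1355]], R = [[3.1623, 0.6325], [0.0000, 4.4272]]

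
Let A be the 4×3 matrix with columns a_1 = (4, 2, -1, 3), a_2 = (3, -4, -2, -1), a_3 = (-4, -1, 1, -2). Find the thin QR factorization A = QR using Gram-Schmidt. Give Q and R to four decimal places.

Q = [[0.7303, 0.4771, -0.4811], [0.3651, -0.7707, -0.2887], [-0.1826, -0.3486, -0.4811], [0.5477, -0.2385, 0.6736]], R = [[5.4772, 0.5477, -4.5644], [0.0000, 5.4498, -1.0092], [0.0000, 0.0000, 0.3849]]

a_1 = (4, 2, -1, 3); ‖a_1‖ = 5.4772, so e_1 = (0.7303, 0.3651, -0.1826, 0.5477).
e_1·a_2 = 0.7303·3 + 0.3651·(-4) + (-0.1826)·(-2) + 0.5477·(-1) = 0.5477.
u_2 = a_2 − 0.5477·e_1 = (2.6000, -4.2000, -1.9000, -1.3000).
‖u_2‖ = 5.4498, so e_2 = (0.4771, -0.7707, -0.3486, -0.2385).
e_1·a_3 = 0.7303·(-4) + 0.3651·(-1) + (-0.1826)·1 + 0.5477·(-2) = -4.5644; e_2·a_3 = 0.4771·(-4) + (-0.7707)·(-1) + (-0.3486)·1 + (-0.2385)·(-2) = -1.0092.
u_3 = a_3 + 4.5644·e_1 + 1.0092·e_2 = (-0.1852, -0.1111, -0.1852, 0.2593).
‖u_3‖ = 0.3849, so e_3 = (-0.4811, -0.2887, -0.4811, 0.6736).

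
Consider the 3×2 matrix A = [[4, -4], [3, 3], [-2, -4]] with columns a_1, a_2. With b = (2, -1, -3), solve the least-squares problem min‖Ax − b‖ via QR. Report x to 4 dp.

x = (0.3788, 0.0152)

a_1 = (4, 3, -2); ‖a_1‖ = 5.3852, so e_1 = (0.7428, 0.5571, -0.3714).
e_1·a_2 = 0.7428·(-4) + 0.5571·3 + (-0.3714)·(-4) = 0.1857.
u_2 = a_2 − 0.1857·e_1 = (-4.1379, 2.8966, -3.9310).
‖u_2‖ = 6.4004, so e_2 = (-0.6465, 0.4526, -0.6142).
Qᵀb = (2.0426, 0.0970).
Back-substitute: x_2 = 0.0970/6.4004 = 0.0152.
x_1 = (2.0426 − 0.1857·0.0152)/5.3852 = 0.3788.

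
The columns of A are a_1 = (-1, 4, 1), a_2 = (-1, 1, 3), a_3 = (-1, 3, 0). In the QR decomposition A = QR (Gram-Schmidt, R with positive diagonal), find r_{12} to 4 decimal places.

r_{12} = 1.8856

a_1 = (-1, 4, 1); ‖a_1‖ = 4.2426, so e_1 = (-0.2357, 0.9428, 0.2357).
r_{12} = e_1·a_2 = 1.8856.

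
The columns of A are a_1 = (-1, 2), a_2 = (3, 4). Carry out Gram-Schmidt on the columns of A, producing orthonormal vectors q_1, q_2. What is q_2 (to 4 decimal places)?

a_1 = (-1, 2); ‖a_1‖ = 2.2361, so q_1 = (-0.4472, 0.8944).
q_1·a_2 = (-0.4472)·3 + 0.8944·4 = 2.2361.
u_2 = a_2 − 2.2361·q_1 = (4.0000, 2.0000).
‖u_2‖ = 4.4721, so q_2 = (0.8944, 0.4472).

q_2 = (0.8944, 0.4472)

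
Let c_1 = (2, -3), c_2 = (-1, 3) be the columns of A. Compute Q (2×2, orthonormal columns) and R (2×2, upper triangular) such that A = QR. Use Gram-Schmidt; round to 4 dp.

Q = [[0.5547, 0.8321], [-0.8321, 0.5547]], R = [[3.6056, -3.0509], [0.0000, 0.8321]]

e_1 = c_1/‖c_1‖ = (2, -3)/3.6056 = (0.5547, -0.8321).
r_{12} = e_1·c_2 = -3.0509.
u_2 = c_2 + 3.0509·e_1 = (0.6923, 0.4615).
‖u_2‖ = 0.8321, so e_2 = (0.8321, 0.5547).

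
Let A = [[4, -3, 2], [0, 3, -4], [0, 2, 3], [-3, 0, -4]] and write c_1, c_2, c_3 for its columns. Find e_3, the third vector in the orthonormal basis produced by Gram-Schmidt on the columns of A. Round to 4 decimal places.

e_1 = c_1/‖c_1‖ = (4, 0, 0, -3)/5.0000 = (0.8000, 0.0000, 0.0000, -0.6000).
r_{12} = e_1·c_2 = -2.4000.
u_2 = c_2 + 2.4000·e_1 = (-1.0800, 3.0000, 2.0000, -1.4400).
‖u_2‖ = 4.0299, so e_2 = (-0.2680, 0.7444, 0.4963, -0.3573).
r_{13} = e_1·c_3 = 4.0000; r_{23} = e_2·c_3 = -0.5956.
u_3 = c_3 − 4.0000·e_1 + 0.5956·e_2 = (-1.3596, -3.5567, 3.2956, -1.8128).
‖u_3‖ = 5.3521, so e_3 = (-0.2540, -0.6645, 0.6157, -0.3387).

e_3 = (-0.2540, -0.6645, 0.6157, -0.3387)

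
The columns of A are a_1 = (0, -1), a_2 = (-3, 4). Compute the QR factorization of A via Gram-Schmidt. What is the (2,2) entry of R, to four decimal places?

r_{22} = 3.0000

e_1 = a_1/‖a_1‖ = (0, -1)/1.0000 = (0.0000, -1.0000).
r_{12} = e_1·a_2 = -4.0000.
u_2 = a_2 + 4.0000·e_1 = (-3.0000, 0.0000).
r_{22} = ‖u_2‖ = 3.0000.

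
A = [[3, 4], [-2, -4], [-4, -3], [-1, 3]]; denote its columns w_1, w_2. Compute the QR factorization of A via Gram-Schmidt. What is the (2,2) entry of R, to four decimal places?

w_1 = (3, -2, -4, -1); ‖w_1‖ = 5.4772, so q_1 = (0.5477, -0.3651, -0.7303, -0.1826).
q_1·w_2 = 0.5477·4 + (-0.3651)·(-4) + (-0.7303)·(-3) + (-0.1826)·3 = 5.2947.
u_2 = w_2 − 5.2947·q_1 = (1.1000, -2.0667, 0.8667, 3.9667).
r_{22} = ‖u_2‖ = 4.6869.

r_{22} = 4.6869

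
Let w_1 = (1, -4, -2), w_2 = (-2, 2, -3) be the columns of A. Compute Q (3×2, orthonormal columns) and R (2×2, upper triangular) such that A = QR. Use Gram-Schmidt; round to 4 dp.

w_1 = (1, -4, -2); ‖w_1‖ = 4.5826, so e_1 = (0.2182, -0.8729, -0.4364).
e_1·w_2 = 0.2182·(-2) + (-0.8729)·2 + (-0.4364)·(-3) = -0.8729.
u_2 = w_2 + 0.8729·e_1 = (-1.8095, 1.2381, -3.3810).
‖u_2‖ = 4.0297, so e_2 = (-0.4491, 0.3072, -0.8390).

Q = [[0.2182, -0.4491], [-0.8729, 0.3072], [-0.4364, -0.8390]], R = [[4.5826, -0.8729], [0.0000, 4.0297]]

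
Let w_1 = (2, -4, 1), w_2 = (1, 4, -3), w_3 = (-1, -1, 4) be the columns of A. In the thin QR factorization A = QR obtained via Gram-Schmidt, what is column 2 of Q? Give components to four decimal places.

w_1 = (2, -4, 1); ‖w_1‖ = 4.5826, so q_1 = (0.4364, -0.8729, 0.2182).
q_1·w_2 = 0.4364·1 + (-0.8729)·4 + 0.2182·(-3) = -3.7097.
u_2 = w_2 + 3.7097·q_1 = (2.6190, 0.7619, -2.1905).
‖u_2‖ = 3.4983, so q_2 = (0.7487, 0.2178, -0.6262).

q_2 = (0.7487, 0.2178, -0.6262)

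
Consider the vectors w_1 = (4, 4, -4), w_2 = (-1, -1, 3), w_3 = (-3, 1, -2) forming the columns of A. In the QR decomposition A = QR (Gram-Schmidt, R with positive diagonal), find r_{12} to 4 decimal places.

w_1 = (4, 4, -4); ‖w_1‖ = 6.9282, so e_1 = (0.5774, 0.5774, -0.5774).
r_{12} = e_1·w_2 = -2.8868.

r_{12} = -2.8868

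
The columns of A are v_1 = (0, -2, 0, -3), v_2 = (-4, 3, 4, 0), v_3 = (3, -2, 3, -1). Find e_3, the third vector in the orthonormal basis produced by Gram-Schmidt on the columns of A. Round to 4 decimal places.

e_1 = v_1/‖v_1‖ = (0, -2, 0, -3)/3.6056 = (0.0000, -0.5547, 0.0000, -0.8321).
r_{12} = e_1·v_2 = -1.6641.
u_2 = v_2 + 1.6641·e_1 = (-4.0000, 2.0769, 4.0000, -1.3846).
‖u_2‖ = 6.1831, so e_2 = (-0.6469, 0.3359, 0.6469, -0.2239).
r_{13} = e_1·v_3 = 1.9415; r_{23} = e_2·v_3 = -0.4479.
u_3 = v_3 − 1.9415·e_1 + 0.4479·e_2 = (2.7103, -0.7726, 3.2897, 0.5151).
‖u_3‖ = 4.3624, so e_3 = (0.6213, -0.1771, 0.7541, 0.1181).

e_3 = (0.6213, -0.1771, 0.7541, 0.1181)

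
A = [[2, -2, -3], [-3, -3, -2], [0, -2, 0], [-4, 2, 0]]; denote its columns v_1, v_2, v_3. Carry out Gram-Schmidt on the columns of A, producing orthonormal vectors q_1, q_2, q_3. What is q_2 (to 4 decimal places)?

v_1 = (2, -3, 0, -4); ‖v_1‖ = 5.3852, so q_1 = (0.3714, -0.5571, 0.0000, -0.7428).
q_1·v_2 = 0.3714·(-2) + (-0.5571)·(-3) + 0.0000·(-2) + (-0.7428)·2 = -0.5571.
u_2 = v_2 + 0.5571·q_1 = (-1.7931, -3.3103, -2.0000, 1.5862).
‖u_2‖ = 4.5486, so q_2 = (-0.3942, -0.7278, -0.4397, 0.3487).

q_2 = (-0.3942, -0.7278, -0.4397, 0.3487)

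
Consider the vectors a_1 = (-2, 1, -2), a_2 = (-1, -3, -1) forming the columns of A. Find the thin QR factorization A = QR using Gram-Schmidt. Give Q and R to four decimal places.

Q = [[-0.6667, -0.2357], [0.3333, -0.9428], [-0.6667, -0.2357]], R = [[3.0000, 0.3333], [0.0000, 3.2998]]

q_1 = a_1/‖a_1‖ = (-2, 1, -2)/3.0000 = (-0.6667, 0.3333, -0.6667).
r_{12} = q_1·a_2 = 0.3333.
u_2 = a_2 − 0.3333·q_1 = (-0.7778, -3.1111, -0.7778).
‖u_2‖ = 3.2998, so q_2 = (-0.2357, -0.9428, -0.2357).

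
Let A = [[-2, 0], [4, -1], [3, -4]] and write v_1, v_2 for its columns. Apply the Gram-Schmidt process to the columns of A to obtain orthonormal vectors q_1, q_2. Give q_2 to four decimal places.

q_2 = (-0.3860, 0.4222, -0.8202)

v_1 = (-2, 4, 3); ‖v_1‖ = 5.3852, so q_1 = (-0.3714, 0.7428, 0.5571).
q_1·v_2 = (-0.3714)·0 + 0.7428·(-1) + 0.5571·(-4) = -2.9711.
u_2 = v_2 + 2.9711·q_1 = (-1.1034, 1.2069, -2.3448).
‖u_2‖ = 2.8587, so q_2 = (-0.3860, 0.4222, -0.8202).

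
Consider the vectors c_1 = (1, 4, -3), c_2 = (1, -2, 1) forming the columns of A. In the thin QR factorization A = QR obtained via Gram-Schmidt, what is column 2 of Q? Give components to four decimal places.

e_1 = c_1/‖c_1‖ = (1, 4, -3)/5.0990 = (0.1961, 0.7845, -0.5883).
r_{12} = e_1·c_2 = -1.9612.
u_2 = c_2 + 1.9612·e_1 = (1.3846, -0.4615, -0.1538).
‖u_2‖ = 1.4676, so e_2 = (0.9435, -0.3145, -0.1048).

e_2 = (0.9435, -0.3145, -0.1048)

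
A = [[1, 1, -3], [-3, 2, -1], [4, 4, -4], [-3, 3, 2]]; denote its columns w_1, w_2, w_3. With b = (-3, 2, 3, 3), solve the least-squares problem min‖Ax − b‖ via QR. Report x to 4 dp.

x = (0.2445, 1.0978, 0.7616)

e_1 = w_1/‖w_1‖ = (1, -3, 4, -3)/5.9161 = (0.1690, -0.5071, 0.6761, -0.5071).
r_{12} = e_1·w_2 = 0.3381.
u_2 = w_2 − 0.3381·e_1 = (0.9429, 2.1714, 3.7714, 3.1714).
‖u_2‖ = 5.4668, so e_2 = (0.1725, 0.3972, 0.6899, 0.5801).
r_{13} = e_1·w_3 = -3.7187; r_{23} = e_2·w_3 = -2.5139.
u_3 = w_3 + 3.7187·e_1 + 2.5139·e_2 = (-1.9379, -1.8872, 0.2486, 1.5727).
‖u_3‖ = 3.1388, so e_3 = (-0.6174, -0.6013, 0.0792, 0.5010).
Qᵀb = (-1.0142, 4.0870, 2.3904).
Back-substitute: x_3 = 2.3904/3.1388 = 0.7616.
x_2 = (4.0870 + 2.5139·0.7616)/5.4668 = 1.0978.
x_1 = (-1.0142 − 0.3381·1.0978 + 3.7187·0.7616)/5.9161 = 0.2445.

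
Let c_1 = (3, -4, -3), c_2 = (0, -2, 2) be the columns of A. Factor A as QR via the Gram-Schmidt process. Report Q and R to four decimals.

Q = [[0.5145, -0.0629], [-0.6860, -0.6286], [-0.5145, 0.7752]], R = [[5.8310, 0.3430], [0.0000, 2.8076]]

c_1 = (3, -4, -3); ‖c_1‖ = 5.8310, so e_1 = (0.5145, -0.6860, -0.5145).
e_1·c_2 = 0.5145·0 + (-0.6860)·(-2) + (-0.5145)·2 = 0.3430.
u_2 = c_2 − 0.3430·e_1 = (-0.1765, -1.7647, 2.1765).
‖u_2‖ = 2.8076, so e_2 = (-0.0629, -0.6286, 0.7752).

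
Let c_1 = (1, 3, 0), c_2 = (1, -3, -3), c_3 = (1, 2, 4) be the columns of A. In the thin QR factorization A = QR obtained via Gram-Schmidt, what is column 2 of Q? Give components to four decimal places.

e_2 = (0.5071, -0.1690, -0.8452)

c_1 = (1, 3, 0); ‖c_1‖ = 3.1623, so e_1 = (0.3162, 0.9487, 0.0000).
e_1·c_2 = 0.3162·1 + 0.9487·(-3) + 0.0000·(-3) = -2.5298.
u_2 = c_2 + 2.5298·e_1 = (1.8000, -0.6000, -3.0000).
‖u_2‖ = 3.5496, so e_2 = (0.5071, -0.1690, -0.8452).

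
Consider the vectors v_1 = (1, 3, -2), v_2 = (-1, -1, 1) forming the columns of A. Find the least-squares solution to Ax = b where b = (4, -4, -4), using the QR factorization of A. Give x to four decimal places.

x = (-4.0000, -9.3333)

v_1 = (1, 3, -2); ‖v_1‖ = 3.7417, so q_1 = (0.2673, 0.8018, -0.5345).
q_1·v_2 = 0.2673·(-1) + 0.8018·(-1) + (-0.5345)·1 = -1.6036.
u_2 = v_2 + 1.6036·q_1 = (-0.5714, 0.2857, 0.1429).
‖u_2‖ = 0.6547, so q_2 = (-0.8729, 0.4364, 0.2182).
Qᵀb = (0.0000, -6.1101).
Back-substitute: x_2 = -6.1101/0.6547 = -9.3333.
x_1 = (0.0000 + 1.6036·(-9.3333))/3.7417 = -4.0000.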